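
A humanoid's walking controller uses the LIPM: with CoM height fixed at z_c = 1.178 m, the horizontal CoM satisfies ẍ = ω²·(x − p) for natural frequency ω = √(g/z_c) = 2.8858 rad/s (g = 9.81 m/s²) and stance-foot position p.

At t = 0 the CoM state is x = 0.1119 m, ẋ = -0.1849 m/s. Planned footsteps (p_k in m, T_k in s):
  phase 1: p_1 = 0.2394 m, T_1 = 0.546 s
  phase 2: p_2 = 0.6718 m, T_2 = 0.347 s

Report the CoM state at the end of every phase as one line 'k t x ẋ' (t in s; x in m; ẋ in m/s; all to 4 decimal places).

phase 1: p=0.2394, T=0.546, ωT=1.575647, cosh=2.520370, sinh=2.313497; start (x,ẋ)=(0.111900, -0.184900) → end (x,ẋ)=(-0.230178, -1.317243)
phase 2: p=0.6718, T=0.347, ωT=1.001373, cosh=1.544695, sinh=1.177320; start (x,ẋ)=(-0.230178, -1.317243) → end (x,ẋ)=(-1.258878, -5.099221)

1 0.5460 -0.2302 -1.3172
2 0.8930 -1.2589 -5.0992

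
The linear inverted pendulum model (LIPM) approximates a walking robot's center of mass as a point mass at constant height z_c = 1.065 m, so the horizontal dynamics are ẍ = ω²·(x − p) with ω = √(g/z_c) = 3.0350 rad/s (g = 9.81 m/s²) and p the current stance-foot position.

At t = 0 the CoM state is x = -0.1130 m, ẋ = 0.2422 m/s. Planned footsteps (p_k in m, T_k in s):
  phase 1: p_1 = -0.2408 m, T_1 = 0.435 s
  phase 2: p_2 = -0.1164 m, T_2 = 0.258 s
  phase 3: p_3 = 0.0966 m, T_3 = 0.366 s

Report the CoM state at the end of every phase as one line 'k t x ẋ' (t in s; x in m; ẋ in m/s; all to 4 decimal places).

1 0.4350 0.1543 1.1601
2 0.6930 0.5724 2.2454
3 1.0590 1.8990 5.7341

phase 1: p=-0.2408, T=0.435, ωT=1.320225, cosh=2.005669, sinh=1.738594; start (x,ẋ)=(-0.113000, 0.242200) → end (x,ẋ)=(0.154268, 1.160127)
phase 2: p=-0.1164, T=0.258, ωT=0.783030, cosh=1.322556, sinh=0.865537; start (x,ẋ)=(0.154268, 1.160127) → end (x,ẋ)=(0.572425, 2.245352)
phase 3: p=0.0966, T=0.366, ωT=1.110810, cosh=1.683055, sinh=1.353763; start (x,ẋ)=(0.572425, 2.245352) → end (x,ẋ)=(1.898979, 5.734057)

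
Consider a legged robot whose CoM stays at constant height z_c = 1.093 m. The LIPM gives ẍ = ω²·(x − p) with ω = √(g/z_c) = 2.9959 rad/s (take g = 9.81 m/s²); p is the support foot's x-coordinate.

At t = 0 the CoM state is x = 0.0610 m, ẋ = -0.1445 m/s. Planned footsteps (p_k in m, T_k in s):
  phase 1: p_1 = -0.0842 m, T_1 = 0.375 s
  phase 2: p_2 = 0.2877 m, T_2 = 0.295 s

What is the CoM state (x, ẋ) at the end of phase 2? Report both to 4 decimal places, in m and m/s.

phase 1: p=-0.0842, T=0.375, ωT=1.123463, cosh=1.700318, sinh=1.375166; start (x,ẋ)=(0.061000, -0.144500) → end (x,ẋ)=(0.096358, 0.352508)
phase 2: p=0.2877, T=0.295, ωT=0.883790, cosh=1.416635, sinh=1.003421; start (x,ẋ)=(0.096358, 0.352508) → end (x,ẋ)=(0.134705, -0.075827)

x = 0.1347, ẋ = -0.0758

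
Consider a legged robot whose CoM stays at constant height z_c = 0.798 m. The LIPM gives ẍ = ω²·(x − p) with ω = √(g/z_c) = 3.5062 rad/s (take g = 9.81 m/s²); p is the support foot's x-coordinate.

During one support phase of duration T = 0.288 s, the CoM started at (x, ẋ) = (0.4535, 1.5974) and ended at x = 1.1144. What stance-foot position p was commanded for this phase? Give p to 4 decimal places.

ωT = 3.5062·0.288 = 1.009786; cosh(ωT) = 1.554655, sinh(ωT) = 1.190358
x(T) = p + (x₀−p)·cosh(ωT) + (ẋ₀/ω)·sinh(ωT) ⇒ p·(1 − cosh) = x(T) − x₀·cosh − (ẋ₀/ω)·sinh
numerator   = 1.1144 − (0.4535)·1.554655 − (1.5974/3.5062)·1.190358 = -0.132954
denominator = 1 − 1.554655 = -0.554655
p = -0.132954 / -0.554655 = 0.2397

p = 0.2397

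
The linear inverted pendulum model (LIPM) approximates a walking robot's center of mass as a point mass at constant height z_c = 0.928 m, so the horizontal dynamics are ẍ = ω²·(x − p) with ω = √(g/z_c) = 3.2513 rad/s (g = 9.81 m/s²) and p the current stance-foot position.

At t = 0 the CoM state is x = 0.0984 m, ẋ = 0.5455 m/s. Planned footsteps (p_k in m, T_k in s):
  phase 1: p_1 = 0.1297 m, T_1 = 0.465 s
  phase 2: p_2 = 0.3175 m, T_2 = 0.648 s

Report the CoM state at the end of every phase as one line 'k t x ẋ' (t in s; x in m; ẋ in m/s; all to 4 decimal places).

1 0.4650 0.4172 1.0776
2 1.1130 2.0759 5.8088

phase 1: p=0.1297, T=0.465, ωT=1.511855, cosh=2.377817, sinh=2.157316; start (x,ẋ)=(0.098400, 0.545500) → end (x,ẋ)=(0.417227, 1.077558)
phase 2: p=0.3175, T=0.648, ωT=2.106842, cosh=4.171930, sinh=4.050308; start (x,ẋ)=(0.417227, 1.077558) → end (x,ẋ)=(2.075922, 5.808777)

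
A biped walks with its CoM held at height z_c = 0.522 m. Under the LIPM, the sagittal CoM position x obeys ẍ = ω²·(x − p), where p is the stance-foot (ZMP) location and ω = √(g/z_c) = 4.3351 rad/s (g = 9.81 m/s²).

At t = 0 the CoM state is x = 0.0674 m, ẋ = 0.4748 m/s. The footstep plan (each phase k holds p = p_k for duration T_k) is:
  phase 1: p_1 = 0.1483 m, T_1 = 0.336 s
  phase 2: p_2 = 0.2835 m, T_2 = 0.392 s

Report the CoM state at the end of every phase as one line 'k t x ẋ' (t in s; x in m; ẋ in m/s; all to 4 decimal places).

phase 1: p=0.1483, T=0.336, ωT=1.456594, cosh=2.262173, sinh=2.029144; start (x,ẋ)=(0.067400, 0.474800) → end (x,ẋ)=(0.187531, 0.362439)
phase 2: p=0.2835, T=0.392, ωT=1.699359, cosh=2.826621, sinh=2.643820; start (x,ẋ)=(0.187531, 0.362439) → end (x,ẋ)=(0.233272, -0.075439)

1 0.3360 0.1875 0.3624
2 0.7280 0.2333 -0.0754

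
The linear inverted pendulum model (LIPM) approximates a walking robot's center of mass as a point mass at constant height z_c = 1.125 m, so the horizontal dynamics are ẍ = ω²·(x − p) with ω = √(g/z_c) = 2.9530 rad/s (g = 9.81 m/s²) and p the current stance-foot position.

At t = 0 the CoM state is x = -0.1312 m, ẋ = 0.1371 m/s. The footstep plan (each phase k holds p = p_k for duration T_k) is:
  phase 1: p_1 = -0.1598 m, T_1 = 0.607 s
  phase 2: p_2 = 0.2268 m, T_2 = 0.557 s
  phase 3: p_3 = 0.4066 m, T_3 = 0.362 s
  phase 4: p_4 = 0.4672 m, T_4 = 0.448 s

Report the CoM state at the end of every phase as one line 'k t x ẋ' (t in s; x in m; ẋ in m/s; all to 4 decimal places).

1 0.6070 0.0640 0.6695
2 1.1640 0.3547 0.5997
3 1.5260 0.5829 0.7792
4 1.9740 1.1600 2.1623

phase 1: p=-0.1598, T=0.607, ωT=1.792471, cosh=3.085409, sinh=2.918861; start (x,ẋ)=(-0.131200, 0.137100) → end (x,ẋ)=(0.063958, 0.669524)
phase 2: p=0.2268, T=0.557, ωT=1.644821, cosh=2.686565, sinh=2.493518; start (x,ẋ)=(0.063958, 0.669524) → end (x,ẋ)=(0.354661, 0.599655)
phase 3: p=0.4066, T=0.362, ωT=1.068986, cosh=1.627891, sinh=1.284534; start (x,ẋ)=(0.354661, 0.599655) → end (x,ẋ)=(0.582895, 0.779157)
phase 4: p=0.4672, T=0.448, ωT=1.322944, cosh=2.010404, sinh=1.744054; start (x,ẋ)=(0.582895, 0.779157) → end (x,ẋ)=(1.159966, 2.162270)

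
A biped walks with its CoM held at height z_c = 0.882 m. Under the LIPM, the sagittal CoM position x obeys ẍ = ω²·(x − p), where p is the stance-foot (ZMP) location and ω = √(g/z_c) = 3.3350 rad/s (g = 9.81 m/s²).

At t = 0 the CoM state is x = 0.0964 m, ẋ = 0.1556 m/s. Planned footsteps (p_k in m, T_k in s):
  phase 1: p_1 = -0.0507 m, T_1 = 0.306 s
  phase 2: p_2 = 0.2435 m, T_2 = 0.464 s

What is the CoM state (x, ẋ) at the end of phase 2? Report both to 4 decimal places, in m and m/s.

x = 0.7880, ẋ = 1.9989

phase 1: p=-0.0507, T=0.306, ωT=1.020510, cosh=1.567510, sinh=1.207099; start (x,ẋ)=(0.096400, 0.155600) → end (x,ẋ)=(0.236200, 0.836082)
phase 2: p=0.2435, T=0.464, ωT=1.547440, cosh=2.456108, sinh=2.243316; start (x,ẋ)=(0.236200, 0.836082) → end (x,ẋ)=(0.787968, 1.998892)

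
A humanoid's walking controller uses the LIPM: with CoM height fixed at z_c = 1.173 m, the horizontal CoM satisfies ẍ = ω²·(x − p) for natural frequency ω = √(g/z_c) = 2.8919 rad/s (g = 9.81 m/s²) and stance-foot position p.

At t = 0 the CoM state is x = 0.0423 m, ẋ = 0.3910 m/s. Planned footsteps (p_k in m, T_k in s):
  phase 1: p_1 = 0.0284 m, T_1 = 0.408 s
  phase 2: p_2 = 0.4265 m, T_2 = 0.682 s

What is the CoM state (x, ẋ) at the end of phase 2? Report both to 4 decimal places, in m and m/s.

x = 0.7092, ẋ = 0.9927

phase 1: p=0.0284, T=0.408, ωT=1.179895, cosh=1.780672, sinh=1.473361; start (x,ẋ)=(0.042300, 0.391000) → end (x,ẋ)=(0.252357, 0.755468)
phase 2: p=0.4265, T=0.682, ωT=1.972276, cosh=3.663077, sinh=3.523937; start (x,ẋ)=(0.252357, 0.755468) → end (x,ẋ)=(0.709181, 0.992673)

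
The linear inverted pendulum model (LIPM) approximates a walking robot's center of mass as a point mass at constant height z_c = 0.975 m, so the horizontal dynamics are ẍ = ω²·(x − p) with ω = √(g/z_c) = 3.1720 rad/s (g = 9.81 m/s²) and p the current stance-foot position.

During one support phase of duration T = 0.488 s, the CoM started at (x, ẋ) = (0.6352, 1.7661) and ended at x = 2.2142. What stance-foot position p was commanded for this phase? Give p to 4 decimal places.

p = 0.4092

ωT = 3.1720·0.488 = 1.547936; cosh(ωT) = 2.457221, sinh(ωT) = 2.244535
x(T) = p + (x₀−p)·cosh(ωT) + (ẋ₀/ω)·sinh(ωT) ⇒ p·(1 − cosh) = x(T) − x₀·cosh − (ẋ₀/ω)·sinh
numerator   = 2.2142 − (0.6352)·2.457221 − (1.7661/3.1720)·2.244535 = -0.596334
denominator = 1 − 2.457221 = -1.457221
p = -0.596334 / -1.457221 = 0.4092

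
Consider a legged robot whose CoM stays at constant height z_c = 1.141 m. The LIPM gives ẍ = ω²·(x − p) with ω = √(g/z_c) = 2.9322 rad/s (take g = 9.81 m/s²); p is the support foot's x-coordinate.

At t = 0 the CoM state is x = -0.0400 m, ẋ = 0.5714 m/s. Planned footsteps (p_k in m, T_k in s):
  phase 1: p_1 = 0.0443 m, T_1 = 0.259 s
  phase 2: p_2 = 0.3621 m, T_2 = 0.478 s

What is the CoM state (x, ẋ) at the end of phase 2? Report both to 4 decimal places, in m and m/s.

x = 0.1414, ẋ = -0.3235

phase 1: p=0.0443, T=0.259, ωT=0.759440, cosh=1.302504, sinh=0.834575; start (x,ẋ)=(-0.040000, 0.571400) → end (x,ẋ)=(0.097133, 0.537957)
phase 2: p=0.3621, T=0.478, ωT=1.401592, cosh=2.153932, sinh=1.907727; start (x,ẋ)=(0.097133, 0.537957) → end (x,ẋ)=(0.141381, -0.323459)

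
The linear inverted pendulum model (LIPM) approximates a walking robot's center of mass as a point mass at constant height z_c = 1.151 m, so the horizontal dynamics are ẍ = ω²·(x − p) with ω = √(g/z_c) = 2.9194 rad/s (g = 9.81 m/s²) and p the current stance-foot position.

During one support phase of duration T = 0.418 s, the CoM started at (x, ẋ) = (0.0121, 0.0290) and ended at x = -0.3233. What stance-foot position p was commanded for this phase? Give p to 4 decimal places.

p = 0.4288

ωT = 2.9194·0.418 = 1.220309; cosh(ωT) = 1.841687, sinh(ωT) = 1.546548
x(T) = p + (x₀−p)·cosh(ωT) + (ẋ₀/ω)·sinh(ωT) ⇒ p·(1 − cosh) = x(T) − x₀·cosh − (ẋ₀/ω)·sinh
numerator   = -0.3233 − (0.0121)·1.841687 − (0.0290/2.9194)·1.546548 = -0.360947
denominator = 1 − 1.841687 = -0.841687
p = -0.360947 / -0.841687 = 0.4288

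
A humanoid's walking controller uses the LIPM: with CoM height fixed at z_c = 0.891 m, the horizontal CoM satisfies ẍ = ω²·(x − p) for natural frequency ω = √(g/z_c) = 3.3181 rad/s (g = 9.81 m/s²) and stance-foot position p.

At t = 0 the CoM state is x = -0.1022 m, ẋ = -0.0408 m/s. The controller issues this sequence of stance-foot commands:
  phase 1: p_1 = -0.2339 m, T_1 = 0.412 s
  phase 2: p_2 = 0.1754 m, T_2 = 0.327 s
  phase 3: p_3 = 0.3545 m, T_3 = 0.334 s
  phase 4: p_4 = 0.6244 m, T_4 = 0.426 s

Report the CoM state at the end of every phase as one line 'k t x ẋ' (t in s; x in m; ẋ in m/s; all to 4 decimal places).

phase 1: p=-0.2339, T=0.412, ωT=1.367057, cosh=2.089321, sinh=1.834465; start (x,ẋ)=(-0.102200, -0.040800) → end (x,ẋ)=(0.018707, 0.716406)
phase 2: p=0.1754, T=0.327, ωT=1.085019, cosh=1.648695, sinh=1.310800; start (x,ẋ)=(0.018707, 0.716406) → end (x,ẋ)=(0.200073, 0.499618)
phase 3: p=0.3545, T=0.334, ωT=1.108245, cosh=1.679588, sinh=1.349451; start (x,ẋ)=(0.200073, 0.499618) → end (x,ẋ)=(0.298318, 0.147689)
phase 4: p=0.6244, T=0.426, ωT=1.413511, cosh=2.176824, sinh=1.933536; start (x,ẋ)=(0.298318, 0.147689) → end (x,ẋ)=(0.000639, -1.770539)

1 0.4120 0.0187 0.7164
2 0.7390 0.2001 0.4996
3 1.0730 0.2983 0.1477
4 1.4990 0.0006 -1.7705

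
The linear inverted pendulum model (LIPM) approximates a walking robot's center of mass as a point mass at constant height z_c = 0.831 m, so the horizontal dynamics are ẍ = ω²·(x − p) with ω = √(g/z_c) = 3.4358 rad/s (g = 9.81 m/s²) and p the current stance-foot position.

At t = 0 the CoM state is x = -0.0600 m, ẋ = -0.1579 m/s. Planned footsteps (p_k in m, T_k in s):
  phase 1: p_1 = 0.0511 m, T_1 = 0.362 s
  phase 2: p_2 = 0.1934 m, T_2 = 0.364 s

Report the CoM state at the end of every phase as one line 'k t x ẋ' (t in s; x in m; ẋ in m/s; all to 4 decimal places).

1 0.3620 -0.2307 -0.9036
2 0.7260 -1.0295 -4.0431

phase 1: p=0.0511, T=0.362, ωT=1.243760, cosh=1.878464, sinh=1.590166; start (x,ẋ)=(-0.060000, -0.157900) → end (x,ẋ)=(-0.230677, -0.903603)
phase 2: p=0.1934, T=0.364, ωT=1.250631, cosh=1.889435, sinh=1.603111; start (x,ẋ)=(-0.230677, -0.903603) → end (x,ẋ)=(-1.029479, -4.043104)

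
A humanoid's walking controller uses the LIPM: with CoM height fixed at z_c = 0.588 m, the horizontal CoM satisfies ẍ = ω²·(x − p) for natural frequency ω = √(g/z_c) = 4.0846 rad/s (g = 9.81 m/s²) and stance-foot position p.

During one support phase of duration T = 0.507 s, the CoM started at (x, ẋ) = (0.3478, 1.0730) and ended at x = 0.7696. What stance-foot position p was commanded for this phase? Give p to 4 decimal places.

p = 0.5470

ωT = 4.0846·0.507 = 2.070892; cosh(ωT) = 4.028985, sinh(ωT) = 3.902912
x(T) = p + (x₀−p)·cosh(ωT) + (ẋ₀/ω)·sinh(ωT) ⇒ p·(1 − cosh) = x(T) − x₀·cosh − (ẋ₀/ω)·sinh
numerator   = 0.7696 − (0.3478)·4.028985 − (1.0730/4.0846)·3.902912 = -1.656953
denominator = 1 − 4.028985 = -3.028985
p = -1.656953 / -3.028985 = 0.5470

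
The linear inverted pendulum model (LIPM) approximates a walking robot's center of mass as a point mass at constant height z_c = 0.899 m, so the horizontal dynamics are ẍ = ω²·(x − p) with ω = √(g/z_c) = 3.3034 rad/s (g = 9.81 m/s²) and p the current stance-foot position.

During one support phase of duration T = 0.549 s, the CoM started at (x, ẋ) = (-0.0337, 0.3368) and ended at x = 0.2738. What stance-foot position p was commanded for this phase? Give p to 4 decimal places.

ωT = 3.3034·0.549 = 1.813567; cosh(ωT) = 3.147676, sinh(ωT) = 2.984604
x(T) = p + (x₀−p)·cosh(ωT) + (ẋ₀/ω)·sinh(ωT) ⇒ p·(1 − cosh) = x(T) − x₀·cosh − (ẋ₀/ω)·sinh
numerator   = 0.2738 − (-0.0337)·3.147676 − (0.3368/3.3034)·2.984604 = 0.075580
denominator = 1 − 3.147676 = -2.147676
p = 0.075580 / -2.147676 = -0.0352

p = -0.0352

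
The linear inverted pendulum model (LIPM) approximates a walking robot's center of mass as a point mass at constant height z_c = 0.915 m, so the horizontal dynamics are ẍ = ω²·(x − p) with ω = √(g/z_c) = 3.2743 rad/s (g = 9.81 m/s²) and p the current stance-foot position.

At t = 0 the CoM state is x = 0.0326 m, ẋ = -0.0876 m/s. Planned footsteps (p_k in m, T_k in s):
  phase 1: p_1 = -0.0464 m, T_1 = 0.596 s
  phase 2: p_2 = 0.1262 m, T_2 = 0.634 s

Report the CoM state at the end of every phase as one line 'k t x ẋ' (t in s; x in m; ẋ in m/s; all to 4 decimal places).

phase 1: p=-0.0464, T=0.596, ωT=1.951483, cosh=3.590590, sinh=3.448527; start (x,ẋ)=(0.032600, -0.087600) → end (x,ẋ)=(0.144995, 0.577494)
phase 2: p=0.1262, T=0.634, ωT=2.075906, cosh=4.048605, sinh=3.923162; start (x,ẋ)=(0.144995, 0.577494) → end (x,ẋ)=(0.894230, 2.579482)

1 0.5960 0.1450 0.5775
2 1.2300 0.8942 2.5795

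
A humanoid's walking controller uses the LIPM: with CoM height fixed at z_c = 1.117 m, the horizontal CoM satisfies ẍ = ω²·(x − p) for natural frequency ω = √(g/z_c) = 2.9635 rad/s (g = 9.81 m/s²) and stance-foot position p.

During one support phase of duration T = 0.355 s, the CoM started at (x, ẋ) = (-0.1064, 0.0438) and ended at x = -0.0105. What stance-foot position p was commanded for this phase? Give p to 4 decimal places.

ωT = 2.9635·0.355 = 1.052042; cosh(ωT) = 1.606359, sinh(ωT) = 1.257135
x(T) = p + (x₀−p)·cosh(ωT) + (ẋ₀/ω)·sinh(ωT) ⇒ p·(1 − cosh) = x(T) − x₀·cosh − (ẋ₀/ω)·sinh
numerator   = -0.0105 − (-0.1064)·1.606359 − (0.0438/2.9635)·1.257135 = 0.141836
denominator = 1 − 1.606359 = -0.606359
p = 0.141836 / -0.606359 = -0.2339

p = -0.2339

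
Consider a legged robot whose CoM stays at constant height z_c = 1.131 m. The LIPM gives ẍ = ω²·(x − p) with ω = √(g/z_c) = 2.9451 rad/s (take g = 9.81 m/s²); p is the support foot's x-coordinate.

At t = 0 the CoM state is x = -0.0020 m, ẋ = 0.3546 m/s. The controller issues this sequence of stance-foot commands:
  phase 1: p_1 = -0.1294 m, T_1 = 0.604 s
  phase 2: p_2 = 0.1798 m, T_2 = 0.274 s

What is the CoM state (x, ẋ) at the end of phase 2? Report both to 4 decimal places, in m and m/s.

phase 1: p=-0.1294, T=0.604, ωT=1.778840, cosh=3.045909, sinh=2.877075; start (x,ẋ)=(-0.002000, 0.354600) → end (x,ẋ)=(0.605058, 2.159574)
phase 2: p=0.1798, T=0.274, ωT=0.806957, cosh=1.343646, sinh=0.897433; start (x,ẋ)=(0.605058, 2.159574) → end (x,ẋ)=(1.409264, 4.025674)

x = 1.4093, ẋ = 4.0257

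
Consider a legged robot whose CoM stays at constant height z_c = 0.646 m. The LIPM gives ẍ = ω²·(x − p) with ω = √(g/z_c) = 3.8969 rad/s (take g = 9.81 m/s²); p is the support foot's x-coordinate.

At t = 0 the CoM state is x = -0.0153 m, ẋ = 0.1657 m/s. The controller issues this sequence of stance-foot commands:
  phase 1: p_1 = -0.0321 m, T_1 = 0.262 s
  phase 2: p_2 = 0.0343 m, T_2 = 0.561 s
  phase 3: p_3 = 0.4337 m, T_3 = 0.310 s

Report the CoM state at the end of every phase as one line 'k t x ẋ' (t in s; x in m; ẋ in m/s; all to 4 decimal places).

1 0.2620 0.0456 0.3389
2 0.8230 0.4674 1.7209
3 1.1330 1.1682 3.3371

phase 1: p=-0.0321, T=0.262, ωT=1.020988, cosh=1.568087, sinh=1.207848; start (x,ẋ)=(-0.015300, 0.165700) → end (x,ẋ)=(0.045603, 0.338907)
phase 2: p=0.0343, T=0.561, ωT=2.186161, cosh=4.506661, sinh=4.394314; start (x,ẋ)=(0.045603, 0.338907) → end (x,ẋ)=(0.467404, 1.720891)
phase 3: p=0.4337, T=0.310, ωT=1.208039, cosh=1.822849, sinh=1.524066; start (x,ẋ)=(0.467404, 1.720891) → end (x,ẋ)=(1.168174, 3.337100)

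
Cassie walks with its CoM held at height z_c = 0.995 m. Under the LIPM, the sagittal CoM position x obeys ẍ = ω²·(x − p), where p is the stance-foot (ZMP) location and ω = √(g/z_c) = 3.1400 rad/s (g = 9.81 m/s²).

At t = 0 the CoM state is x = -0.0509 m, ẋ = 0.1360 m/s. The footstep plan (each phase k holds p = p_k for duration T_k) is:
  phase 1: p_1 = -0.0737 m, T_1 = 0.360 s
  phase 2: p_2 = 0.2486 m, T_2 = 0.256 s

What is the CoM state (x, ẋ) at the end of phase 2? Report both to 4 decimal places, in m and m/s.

x = 0.0437, ẋ = -0.1812

phase 1: p=-0.0737, T=0.360, ωT=1.130400, cosh=1.709900, sinh=1.386995; start (x,ẋ)=(-0.050900, 0.136000) → end (x,ẋ)=(0.025359, 0.331844)
phase 2: p=0.2486, T=0.256, ωT=0.803840, cosh=1.340855, sinh=0.893248; start (x,ẋ)=(0.025359, 0.331844) → end (x,ẋ)=(0.043668, -0.181190)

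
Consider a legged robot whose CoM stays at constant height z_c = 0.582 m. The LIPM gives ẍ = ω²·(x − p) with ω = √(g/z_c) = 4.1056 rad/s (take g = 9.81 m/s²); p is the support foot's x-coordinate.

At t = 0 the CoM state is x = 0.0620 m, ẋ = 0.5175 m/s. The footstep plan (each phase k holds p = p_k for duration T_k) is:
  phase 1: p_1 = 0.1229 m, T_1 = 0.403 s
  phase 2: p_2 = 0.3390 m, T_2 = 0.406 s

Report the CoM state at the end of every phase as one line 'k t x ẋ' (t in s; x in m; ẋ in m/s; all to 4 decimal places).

1 0.4030 0.2754 0.7729
2 0.8090 0.6453 1.4529

phase 1: p=0.1229, T=0.403, ωT=1.654557, cosh=2.710969, sinh=2.519792; start (x,ẋ)=(0.062000, 0.517500) → end (x,ẋ)=(0.275415, 0.772900)
phase 2: p=0.3390, T=0.406, ωT=1.666874, cosh=2.742211, sinh=2.553375; start (x,ẋ)=(0.275415, 0.772900) → end (x,ẋ)=(0.645323, 1.452887)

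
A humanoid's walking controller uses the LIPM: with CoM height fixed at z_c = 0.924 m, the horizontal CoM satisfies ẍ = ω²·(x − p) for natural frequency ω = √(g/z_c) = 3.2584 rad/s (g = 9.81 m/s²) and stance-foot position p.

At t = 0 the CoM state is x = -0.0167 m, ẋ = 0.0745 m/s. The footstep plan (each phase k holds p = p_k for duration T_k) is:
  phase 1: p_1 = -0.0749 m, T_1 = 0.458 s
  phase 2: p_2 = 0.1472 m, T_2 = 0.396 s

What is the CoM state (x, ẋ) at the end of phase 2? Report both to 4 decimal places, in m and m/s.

phase 1: p=-0.0749, T=0.458, ωT=1.492347, cosh=2.336183, sinh=2.111339; start (x,ẋ)=(-0.016700, 0.074500) → end (x,ẋ)=(0.109339, 0.574438)
phase 2: p=0.1472, T=0.396, ωT=1.290326, cosh=1.954577, sinh=1.679396; start (x,ẋ)=(0.109339, 0.574438) → end (x,ẋ)=(0.369267, 0.915604)

x = 0.3693, ẋ = 0.9156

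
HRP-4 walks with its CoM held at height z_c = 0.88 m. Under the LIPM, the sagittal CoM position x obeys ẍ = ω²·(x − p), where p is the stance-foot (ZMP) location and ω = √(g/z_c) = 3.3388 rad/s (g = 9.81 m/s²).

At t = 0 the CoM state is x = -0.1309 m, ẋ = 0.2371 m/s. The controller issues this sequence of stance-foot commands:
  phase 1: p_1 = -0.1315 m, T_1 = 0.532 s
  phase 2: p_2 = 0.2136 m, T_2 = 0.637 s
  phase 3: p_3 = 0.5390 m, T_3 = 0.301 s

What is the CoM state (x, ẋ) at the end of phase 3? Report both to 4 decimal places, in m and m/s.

phase 1: p=-0.1315, T=0.532, ωT=1.776242, cosh=3.038442, sinh=2.869169; start (x,ẋ)=(-0.130900, 0.237100) → end (x,ẋ)=(0.074073, 0.726162)
phase 2: p=0.2136, T=0.637, ωT=2.126816, cosh=4.253665, sinh=4.134448; start (x,ẋ)=(0.074073, 0.726162) → end (x,ẋ)=(0.519308, 1.162806)
phase 3: p=0.5390, T=0.301, ωT=1.004979, cosh=1.548951, sinh=1.182898; start (x,ẋ)=(0.519308, 1.162806) → end (x,ẋ)=(0.920467, 1.723358)

x = 0.9205, ẋ = 1.7234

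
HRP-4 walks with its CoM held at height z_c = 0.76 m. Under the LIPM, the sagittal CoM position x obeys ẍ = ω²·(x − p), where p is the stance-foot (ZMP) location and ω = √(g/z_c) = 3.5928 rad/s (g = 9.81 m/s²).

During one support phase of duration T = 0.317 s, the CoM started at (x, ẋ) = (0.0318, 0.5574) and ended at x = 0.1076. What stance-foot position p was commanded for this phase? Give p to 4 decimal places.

p = 0.2281

ωT = 3.5928·0.317 = 1.138918; cosh(ωT) = 1.721776, sinh(ωT) = 1.401610
x(T) = p + (x₀−p)·cosh(ωT) + (ẋ₀/ω)·sinh(ωT) ⇒ p·(1 − cosh) = x(T) − x₀·cosh − (ẋ₀/ω)·sinh
numerator   = 0.1076 − (0.0318)·1.721776 − (0.5574/3.5928)·1.401610 = -0.164603
denominator = 1 − 1.721776 = -0.721776
p = -0.164603 / -0.721776 = 0.2281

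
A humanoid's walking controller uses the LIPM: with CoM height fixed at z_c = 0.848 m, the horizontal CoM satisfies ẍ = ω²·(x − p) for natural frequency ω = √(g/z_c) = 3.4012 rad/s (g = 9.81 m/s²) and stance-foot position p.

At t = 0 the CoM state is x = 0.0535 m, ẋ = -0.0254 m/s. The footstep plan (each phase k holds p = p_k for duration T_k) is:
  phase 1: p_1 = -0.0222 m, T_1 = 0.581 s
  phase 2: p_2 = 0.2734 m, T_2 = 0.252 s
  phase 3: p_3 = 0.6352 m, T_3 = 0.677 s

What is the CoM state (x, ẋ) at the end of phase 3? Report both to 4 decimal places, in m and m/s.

phase 1: p=-0.0222, T=0.581, ωT=1.976097, cosh=3.676570, sinh=3.537961; start (x,ẋ)=(0.053500, -0.025400) → end (x,ẋ)=(0.229695, 0.817537)
phase 2: p=0.2734, T=0.252, ωT=0.857102, cosh=1.390357, sinh=0.965967; start (x,ẋ)=(0.229695, 0.817537) → end (x,ẋ)=(0.444821, 0.993078)
phase 3: p=0.6352, T=0.677, ωT=2.302612, cosh=5.050135, sinh=4.950138; start (x,ẋ)=(0.444821, 0.993078) → end (x,ẋ)=(1.119095, 1.809880)

x = 1.1191, ẋ = 1.8099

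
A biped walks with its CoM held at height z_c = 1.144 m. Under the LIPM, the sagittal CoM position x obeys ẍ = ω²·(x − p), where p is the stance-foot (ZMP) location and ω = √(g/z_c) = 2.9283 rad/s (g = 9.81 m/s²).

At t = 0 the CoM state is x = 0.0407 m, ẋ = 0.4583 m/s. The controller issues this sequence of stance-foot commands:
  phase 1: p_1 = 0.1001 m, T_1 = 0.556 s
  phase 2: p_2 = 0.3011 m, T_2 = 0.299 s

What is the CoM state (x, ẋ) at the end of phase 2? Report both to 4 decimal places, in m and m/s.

phase 1: p=0.1001, T=0.556, ωT=1.628135, cosh=2.645330, sinh=2.449034; start (x,ẋ)=(0.040700, 0.458300) → end (x,ẋ)=(0.326259, 0.786367)
phase 2: p=0.3011, T=0.299, ωT=0.875562, cosh=1.408426, sinh=0.991798; start (x,ẋ)=(0.326259, 0.786367) → end (x,ẋ)=(0.602872, 1.180608)

x = 0.6029, ẋ = 1.1806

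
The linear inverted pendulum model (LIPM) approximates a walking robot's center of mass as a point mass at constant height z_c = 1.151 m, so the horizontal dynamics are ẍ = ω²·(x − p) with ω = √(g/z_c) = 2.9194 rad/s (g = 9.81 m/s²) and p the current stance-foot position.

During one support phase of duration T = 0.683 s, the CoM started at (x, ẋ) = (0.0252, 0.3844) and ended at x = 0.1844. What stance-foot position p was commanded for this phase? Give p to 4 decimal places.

p = 0.1403

ωT = 2.9194·0.683 = 1.993950; cosh(ωT) = 3.740323, sinh(ωT) = 3.604166
x(T) = p + (x₀−p)·cosh(ωT) + (ẋ₀/ω)·sinh(ωT) ⇒ p·(1 − cosh) = x(T) − x₀·cosh − (ẋ₀/ω)·sinh
numerator   = 0.1844 − (0.0252)·3.740323 − (0.3844/2.9194)·3.604166 = -0.384420
denominator = 1 − 3.740323 = -2.740323
p = -0.384420 / -2.740323 = 0.1403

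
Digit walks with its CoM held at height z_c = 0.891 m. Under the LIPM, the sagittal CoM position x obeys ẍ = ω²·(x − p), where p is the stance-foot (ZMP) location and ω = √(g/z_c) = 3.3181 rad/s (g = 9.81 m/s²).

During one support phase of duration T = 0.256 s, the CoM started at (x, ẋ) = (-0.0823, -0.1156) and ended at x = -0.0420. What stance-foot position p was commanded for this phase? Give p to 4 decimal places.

ωT = 3.3181·0.256 = 0.849434; cosh(ωT) = 1.382990, sinh(ωT) = 0.955332
x(T) = p + (x₀−p)·cosh(ωT) + (ẋ₀/ω)·sinh(ωT) ⇒ p·(1 − cosh) = x(T) − x₀·cosh − (ẋ₀/ω)·sinh
numerator   = -0.0420 − (-0.0823)·1.382990 − (-0.1156/3.3181)·0.955332 = 0.105103
denominator = 1 − 1.382990 = -0.382990
p = 0.105103 / -0.382990 = -0.2744

p = -0.2744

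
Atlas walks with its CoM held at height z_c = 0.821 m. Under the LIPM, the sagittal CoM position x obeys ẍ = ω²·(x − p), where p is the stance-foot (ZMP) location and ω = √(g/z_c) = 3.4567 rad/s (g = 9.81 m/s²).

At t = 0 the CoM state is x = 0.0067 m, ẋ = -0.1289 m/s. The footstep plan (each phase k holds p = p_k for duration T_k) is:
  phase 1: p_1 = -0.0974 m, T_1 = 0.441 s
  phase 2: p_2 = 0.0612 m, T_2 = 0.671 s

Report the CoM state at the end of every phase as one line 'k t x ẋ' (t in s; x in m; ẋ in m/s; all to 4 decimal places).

1 0.4410 0.0714 0.4771
2 1.1120 0.8086 2.6270

phase 1: p=-0.0974, T=0.441, ωT=1.524405, cosh=2.405080, sinh=2.187329; start (x,ẋ)=(0.006700, -0.128900) → end (x,ẋ)=(0.071404, 0.477079)
phase 2: p=0.0612, T=0.671, ωT=2.319446, cosh=5.134182, sinh=5.035854; start (x,ẋ)=(0.071404, 0.477079) → end (x,ẋ)=(0.808614, 2.627028)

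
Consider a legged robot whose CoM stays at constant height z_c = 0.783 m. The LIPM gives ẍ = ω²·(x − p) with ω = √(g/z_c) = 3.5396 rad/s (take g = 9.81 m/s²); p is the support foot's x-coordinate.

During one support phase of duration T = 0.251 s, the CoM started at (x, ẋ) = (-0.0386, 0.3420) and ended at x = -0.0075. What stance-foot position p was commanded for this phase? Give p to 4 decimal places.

p = 0.1192

ωT = 3.5396·0.251 = 0.888440; cosh(ωT) = 1.421315, sinh(ωT) = 1.010018
x(T) = p + (x₀−p)·cosh(ωT) + (ẋ₀/ω)·sinh(ωT) ⇒ p·(1 − cosh) = x(T) − x₀·cosh − (ẋ₀/ω)·sinh
numerator   = -0.0075 − (-0.0386)·1.421315 − (0.3420/3.5396)·1.010018 = -0.050226
denominator = 1 − 1.421315 = -0.421315
p = -0.050226 / -0.421315 = 0.1192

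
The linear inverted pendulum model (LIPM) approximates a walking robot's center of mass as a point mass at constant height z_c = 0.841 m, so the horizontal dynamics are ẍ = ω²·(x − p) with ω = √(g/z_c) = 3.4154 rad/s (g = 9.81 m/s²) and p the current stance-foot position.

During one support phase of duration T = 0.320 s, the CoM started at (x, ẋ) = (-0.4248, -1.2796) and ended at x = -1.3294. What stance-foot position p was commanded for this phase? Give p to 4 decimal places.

p = 0.1951

ωT = 3.4154·0.320 = 1.092928; cosh(ωT) = 1.659115, sinh(ωT) = 1.323881
x(T) = p + (x₀−p)·cosh(ωT) + (ẋ₀/ω)·sinh(ωT) ⇒ p·(1 − cosh) = x(T) − x₀·cosh − (ẋ₀/ω)·sinh
numerator   = -1.3294 − (-0.4248)·1.659115 − (-1.2796/3.4154)·1.323881 = -0.128608
denominator = 1 − 1.659115 = -0.659115
p = -0.128608 / -0.659115 = 0.1951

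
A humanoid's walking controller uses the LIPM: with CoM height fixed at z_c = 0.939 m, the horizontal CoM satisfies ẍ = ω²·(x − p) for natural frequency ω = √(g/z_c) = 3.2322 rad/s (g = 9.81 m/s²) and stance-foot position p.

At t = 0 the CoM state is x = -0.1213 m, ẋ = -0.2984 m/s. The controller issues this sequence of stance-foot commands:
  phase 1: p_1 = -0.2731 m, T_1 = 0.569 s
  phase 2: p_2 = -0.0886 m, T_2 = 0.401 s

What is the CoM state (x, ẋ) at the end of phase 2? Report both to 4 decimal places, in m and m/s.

phase 1: p=-0.2731, T=0.569, ωT=1.839122, cosh=3.224984, sinh=3.066027; start (x,ẋ)=(-0.121300, -0.298400) → end (x,ẋ)=(-0.066606, 0.542005)
phase 2: p=-0.0886, T=0.401, ωT=1.296112, cosh=1.964326, sinh=1.690733; start (x,ẋ)=(-0.066606, 0.542005) → end (x,ẋ)=(0.238120, 1.184866)

x = 0.2381, ẋ = 1.1849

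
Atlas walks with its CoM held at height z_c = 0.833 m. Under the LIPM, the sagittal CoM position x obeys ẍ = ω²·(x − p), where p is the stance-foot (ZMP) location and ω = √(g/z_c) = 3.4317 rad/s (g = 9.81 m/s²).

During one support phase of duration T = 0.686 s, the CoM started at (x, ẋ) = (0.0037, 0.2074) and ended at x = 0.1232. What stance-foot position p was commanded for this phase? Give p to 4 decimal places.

ωT = 3.4317·0.686 = 2.354146; cosh(ωT) = 5.312055, sinh(ωT) = 5.217080
x(T) = p + (x₀−p)·cosh(ωT) + (ẋ₀/ω)·sinh(ωT) ⇒ p·(1 − cosh) = x(T) − x₀·cosh − (ẋ₀/ω)·sinh
numerator   = 0.1232 − (0.0037)·5.312055 − (0.2074/3.4317)·5.217080 = -0.211757
denominator = 1 − 5.312055 = -4.312055
p = -0.211757 / -4.312055 = 0.0491

p = 0.0491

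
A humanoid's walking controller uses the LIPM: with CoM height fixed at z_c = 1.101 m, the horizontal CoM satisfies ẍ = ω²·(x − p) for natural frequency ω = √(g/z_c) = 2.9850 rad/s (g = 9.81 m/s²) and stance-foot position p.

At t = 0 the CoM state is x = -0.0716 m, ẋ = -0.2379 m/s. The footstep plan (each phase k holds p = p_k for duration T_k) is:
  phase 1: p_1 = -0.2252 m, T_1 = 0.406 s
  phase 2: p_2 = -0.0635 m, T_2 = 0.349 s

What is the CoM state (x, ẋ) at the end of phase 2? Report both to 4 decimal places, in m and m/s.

phase 1: p=-0.2252, T=0.406, ωT=1.211910, cosh=1.828762, sinh=1.531134; start (x,ẋ)=(-0.071600, -0.237900) → end (x,ẋ)=(-0.066331, 0.266956)
phase 2: p=-0.0635, T=0.349, ωT=1.041765, cosh=1.593523, sinh=1.240692; start (x,ẋ)=(-0.066331, 0.266956) → end (x,ẋ)=(0.042947, 0.414916)

x = 0.0429, ẋ = 0.4149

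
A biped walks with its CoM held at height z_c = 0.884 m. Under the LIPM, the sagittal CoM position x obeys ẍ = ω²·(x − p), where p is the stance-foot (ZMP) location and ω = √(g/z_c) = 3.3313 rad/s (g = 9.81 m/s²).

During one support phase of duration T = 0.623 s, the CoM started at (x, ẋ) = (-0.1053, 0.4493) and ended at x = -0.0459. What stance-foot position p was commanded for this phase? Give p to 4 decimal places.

p = 0.0488

ωT = 3.3313·0.623 = 2.075400; cosh(ωT) = 4.046619, sinh(ωT) = 3.921113
x(T) = p + (x₀−p)·cosh(ωT) + (ẋ₀/ω)·sinh(ωT) ⇒ p·(1 − cosh) = x(T) − x₀·cosh − (ẋ₀/ω)·sinh
numerator   = -0.0459 − (-0.1053)·4.046619 − (0.4493/3.3313)·3.921113 = -0.148640
denominator = 1 − 4.046619 = -3.046619
p = -0.148640 / -3.046619 = 0.0488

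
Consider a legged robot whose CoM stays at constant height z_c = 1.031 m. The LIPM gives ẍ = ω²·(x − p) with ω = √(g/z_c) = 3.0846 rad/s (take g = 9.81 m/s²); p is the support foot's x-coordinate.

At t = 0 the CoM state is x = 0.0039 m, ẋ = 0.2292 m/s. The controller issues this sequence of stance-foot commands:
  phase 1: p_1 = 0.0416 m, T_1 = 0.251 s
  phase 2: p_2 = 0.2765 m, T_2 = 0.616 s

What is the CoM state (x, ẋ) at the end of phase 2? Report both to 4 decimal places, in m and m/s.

x = -0.2648, ẋ = -1.5376

phase 1: p=0.0416, T=0.251, ωT=0.774235, cosh=1.314994, sinh=0.853937; start (x,ẋ)=(0.003900, 0.229200) → end (x,ẋ)=(0.055476, 0.202093)
phase 2: p=0.2765, T=0.616, ωT=1.900114, cosh=3.418103, sinh=3.268551; start (x,ẋ)=(0.055476, 0.202093) → end (x,ẋ)=(-0.264837, -1.537626)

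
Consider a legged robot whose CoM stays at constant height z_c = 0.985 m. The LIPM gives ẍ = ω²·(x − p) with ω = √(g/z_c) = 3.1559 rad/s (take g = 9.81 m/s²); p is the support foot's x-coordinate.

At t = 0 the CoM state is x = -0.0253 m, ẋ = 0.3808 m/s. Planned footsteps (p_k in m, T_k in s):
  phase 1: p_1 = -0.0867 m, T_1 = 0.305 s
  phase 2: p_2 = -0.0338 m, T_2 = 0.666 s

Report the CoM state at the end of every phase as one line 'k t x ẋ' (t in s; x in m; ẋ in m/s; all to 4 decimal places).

phase 1: p=-0.0867, T=0.305, ωT=0.962549, cosh=1.500141, sinh=1.118223; start (x,ẋ)=(-0.025300, 0.380800) → end (x,ẋ)=(0.140337, 0.787934)
phase 2: p=-0.0338, T=0.666, ωT=2.101829, cosh=4.151678, sinh=4.029445; start (x,ẋ)=(0.140337, 0.787934) → end (x,ẋ)=(1.695191, 5.485661)

1 0.3050 0.1403 0.7879
2 0.9710 1.6952 5.4857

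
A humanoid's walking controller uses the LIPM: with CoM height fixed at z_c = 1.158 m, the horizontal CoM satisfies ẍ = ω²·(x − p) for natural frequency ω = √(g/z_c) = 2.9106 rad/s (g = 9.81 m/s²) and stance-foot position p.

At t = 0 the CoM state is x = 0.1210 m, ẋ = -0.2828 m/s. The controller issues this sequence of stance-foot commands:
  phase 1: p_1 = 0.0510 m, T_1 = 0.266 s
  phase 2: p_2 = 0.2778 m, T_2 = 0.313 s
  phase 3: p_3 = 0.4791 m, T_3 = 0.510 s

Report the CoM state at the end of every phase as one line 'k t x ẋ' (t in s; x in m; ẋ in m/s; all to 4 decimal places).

1 0.2660 0.0601 -0.1979
2 0.5790 -0.1076 -0.9464
3 1.0890 -1.5622 -5.7688

phase 1: p=0.0510, T=0.266, ωT=0.774220, cosh=1.314981, sinh=0.853918; start (x,ẋ)=(0.121000, -0.282800) → end (x,ẋ)=(0.060080, -0.197898)
phase 2: p=0.2778, T=0.313, ωT=0.911018, cosh=1.444484, sinh=1.042369; start (x,ẋ)=(0.060080, -0.197898) → end (x,ẋ)=(-0.107565, -0.946404)
phase 3: p=0.4791, T=0.510, ωT=1.484406, cosh=2.319490, sinh=2.092853; start (x,ẋ)=(-0.107565, -0.946404) → end (x,ẋ)=(-1.562172, -5.768824)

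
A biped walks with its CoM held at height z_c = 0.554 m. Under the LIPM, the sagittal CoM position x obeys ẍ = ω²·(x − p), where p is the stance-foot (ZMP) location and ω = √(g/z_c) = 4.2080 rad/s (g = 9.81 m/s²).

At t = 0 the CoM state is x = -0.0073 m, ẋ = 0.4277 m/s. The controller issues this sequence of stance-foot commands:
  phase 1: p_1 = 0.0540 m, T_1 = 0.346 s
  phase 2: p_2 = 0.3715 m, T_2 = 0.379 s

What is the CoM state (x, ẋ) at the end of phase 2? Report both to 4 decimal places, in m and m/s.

phase 1: p=0.0540, T=0.346, ωT=1.455968, cosh=2.260904, sinh=2.027729; start (x,ẋ)=(-0.007300, 0.427700) → end (x,ẋ)=(0.121504, 0.443935)
phase 2: p=0.3715, T=0.379, ωT=1.594832, cosh=2.565222, sinh=2.362279; start (x,ẋ)=(0.121504, 0.443935) → end (x,ẋ)=(-0.020579, -1.346282)

x = -0.0206, ẋ = -1.3463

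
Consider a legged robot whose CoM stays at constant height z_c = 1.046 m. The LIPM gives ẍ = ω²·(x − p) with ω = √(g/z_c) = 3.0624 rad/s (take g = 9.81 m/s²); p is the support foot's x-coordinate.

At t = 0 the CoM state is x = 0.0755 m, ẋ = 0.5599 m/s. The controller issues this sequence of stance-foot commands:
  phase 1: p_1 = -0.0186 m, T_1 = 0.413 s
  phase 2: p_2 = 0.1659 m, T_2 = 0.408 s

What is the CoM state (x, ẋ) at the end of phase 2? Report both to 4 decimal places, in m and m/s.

x = 1.5251, ẋ = 4.3463

phase 1: p=-0.0186, T=0.413, ωT=1.264771, cosh=1.912293, sinh=1.629989; start (x,ẋ)=(0.075500, 0.559900) → end (x,ẋ)=(0.459358, 1.540410)
phase 2: p=0.1659, T=0.408, ωT=1.249459, cosh=1.887558, sinh=1.600898; start (x,ẋ)=(0.459358, 1.540410) → end (x,ẋ)=(1.525083, 4.346319)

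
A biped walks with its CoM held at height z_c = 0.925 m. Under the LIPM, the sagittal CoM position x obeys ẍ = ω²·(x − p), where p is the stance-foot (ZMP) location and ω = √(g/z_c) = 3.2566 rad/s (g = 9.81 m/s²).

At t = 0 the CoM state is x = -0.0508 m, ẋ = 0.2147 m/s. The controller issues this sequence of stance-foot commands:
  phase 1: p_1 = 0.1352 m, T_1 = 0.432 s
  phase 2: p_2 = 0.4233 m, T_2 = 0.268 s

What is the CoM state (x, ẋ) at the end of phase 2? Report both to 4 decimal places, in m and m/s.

x = -0.5813, ẋ = -2.7956

phase 1: p=0.1352, T=0.432, ωT=1.406851, cosh=2.163996, sinh=1.919083; start (x,ẋ)=(-0.050800, 0.214700) → end (x,ẋ)=(-0.140783, -0.697831)
phase 2: p=0.4233, T=0.268, ωT=0.872769, cosh=1.405661, sinh=0.987868; start (x,ẋ)=(-0.140783, -0.697831) → end (x,ẋ)=(-0.581291, -2.795619)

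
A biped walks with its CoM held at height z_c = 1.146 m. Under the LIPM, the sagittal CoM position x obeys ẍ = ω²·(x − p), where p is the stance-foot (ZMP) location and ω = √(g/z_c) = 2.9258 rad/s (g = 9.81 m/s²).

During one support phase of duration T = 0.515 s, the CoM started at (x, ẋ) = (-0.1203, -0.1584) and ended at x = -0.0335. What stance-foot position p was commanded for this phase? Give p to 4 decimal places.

p = -0.2688

ωT = 2.9258·0.515 = 1.506787; cosh(ωT) = 2.366915, sinh(ωT) = 2.145294
x(T) = p + (x₀−p)·cosh(ωT) + (ẋ₀/ω)·sinh(ωT) ⇒ p·(1 − cosh) = x(T) − x₀·cosh − (ẋ₀/ω)·sinh
numerator   = -0.0335 − (-0.1203)·2.366915 − (-0.1584/2.9258)·2.145294 = 0.367384
denominator = 1 − 2.366915 = -1.366915
p = 0.367384 / -1.366915 = -0.2688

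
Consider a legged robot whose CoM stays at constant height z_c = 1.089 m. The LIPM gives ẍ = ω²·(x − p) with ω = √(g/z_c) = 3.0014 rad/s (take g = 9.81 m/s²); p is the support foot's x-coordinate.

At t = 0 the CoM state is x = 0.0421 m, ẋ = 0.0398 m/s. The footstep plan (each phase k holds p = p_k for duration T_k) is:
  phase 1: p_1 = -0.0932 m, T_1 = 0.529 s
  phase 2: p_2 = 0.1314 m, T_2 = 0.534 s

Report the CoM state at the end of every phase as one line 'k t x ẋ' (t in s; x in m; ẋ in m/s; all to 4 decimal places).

phase 1: p=-0.0932, T=0.529, ωT=1.587741, cosh=2.548534, sinh=2.344148; start (x,ẋ)=(0.042100, 0.039800) → end (x,ẋ)=(0.282701, 1.053365)
phase 2: p=0.1314, T=0.534, ωT=1.602748, cosh=2.584001, sinh=2.382659; start (x,ẋ)=(0.282701, 1.053365) → end (x,ẋ)=(1.358576, 3.803899)

1 0.5290 0.2827 1.0534
2 1.0630 1.3586 3.8039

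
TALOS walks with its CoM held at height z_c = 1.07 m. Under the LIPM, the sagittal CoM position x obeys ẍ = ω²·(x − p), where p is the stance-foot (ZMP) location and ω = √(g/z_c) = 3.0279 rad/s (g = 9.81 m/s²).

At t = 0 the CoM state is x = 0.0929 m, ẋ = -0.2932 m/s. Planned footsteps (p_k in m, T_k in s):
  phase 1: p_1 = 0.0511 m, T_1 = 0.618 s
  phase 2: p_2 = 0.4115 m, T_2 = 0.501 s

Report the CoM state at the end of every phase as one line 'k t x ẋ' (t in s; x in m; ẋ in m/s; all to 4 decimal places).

1 0.6180 -0.1170 -0.5736
2 1.1190 -1.2620 -4.8419

phase 1: p=0.0511, T=0.618, ωT=1.871242, cosh=3.325147, sinh=3.171214; start (x,ẋ)=(0.092900, -0.293200) → end (x,ẋ)=(-0.116986, -0.573564)
phase 2: p=0.4115, T=0.501, ωT=1.516978, cosh=2.388901, sinh=2.169527; start (x,ẋ)=(-0.116986, -0.573564) → end (x,ẋ)=(-1.261968, -4.841875)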